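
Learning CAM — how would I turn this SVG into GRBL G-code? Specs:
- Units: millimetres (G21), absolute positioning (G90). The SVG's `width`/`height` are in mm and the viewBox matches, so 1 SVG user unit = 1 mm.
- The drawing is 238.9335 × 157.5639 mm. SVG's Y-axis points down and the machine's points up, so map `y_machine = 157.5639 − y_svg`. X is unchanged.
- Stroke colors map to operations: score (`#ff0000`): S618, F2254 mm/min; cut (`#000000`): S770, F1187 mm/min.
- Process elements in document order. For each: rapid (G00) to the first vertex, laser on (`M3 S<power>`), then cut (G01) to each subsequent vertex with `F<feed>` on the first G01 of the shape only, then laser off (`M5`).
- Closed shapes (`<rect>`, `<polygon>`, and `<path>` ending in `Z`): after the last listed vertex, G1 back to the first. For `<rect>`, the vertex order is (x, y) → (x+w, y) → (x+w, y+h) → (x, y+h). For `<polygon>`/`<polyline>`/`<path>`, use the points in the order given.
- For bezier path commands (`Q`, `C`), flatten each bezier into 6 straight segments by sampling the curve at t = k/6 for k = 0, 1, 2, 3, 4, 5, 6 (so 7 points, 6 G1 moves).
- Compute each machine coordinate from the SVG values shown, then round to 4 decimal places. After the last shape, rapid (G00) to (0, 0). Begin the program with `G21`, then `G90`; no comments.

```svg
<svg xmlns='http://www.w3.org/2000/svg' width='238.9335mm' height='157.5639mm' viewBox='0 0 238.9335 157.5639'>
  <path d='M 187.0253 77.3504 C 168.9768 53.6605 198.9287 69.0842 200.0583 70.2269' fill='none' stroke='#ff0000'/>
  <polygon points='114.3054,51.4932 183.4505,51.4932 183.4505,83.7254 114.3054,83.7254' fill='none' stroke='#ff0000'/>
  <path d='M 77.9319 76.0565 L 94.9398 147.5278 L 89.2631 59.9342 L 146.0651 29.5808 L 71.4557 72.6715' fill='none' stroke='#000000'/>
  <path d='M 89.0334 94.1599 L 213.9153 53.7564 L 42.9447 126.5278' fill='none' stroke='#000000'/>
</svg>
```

G21
G90
G00 X187.0253 Y80.2135
M3 S618
G01 X181.6454 Y89.0462 F2254
G01 X182.1316 Y92.8431
G01 X186.3500 Y93.0875
G01 X192.1666 Y91.2625
G01 X197.4473 Y88.8512
G01 X200.0583 Y87.3370
M5
G00 X114.3054 Y106.0707
M3 S618
G01 X183.4505 Y106.0707 F2254
G01 X183.4505 Y73.8385
G01 X114.3054 Y73.8385
G01 X114.3054 Y106.0707
M5
G00 X77.9319 Y81.5074
M3 S770
G01 X94.9398 Y10.0361 F1187
G01 X89.2631 Y97.6297
G01 X146.0651 Y127.9831
G01 X71.4557 Y84.8924
M5
G00 X89.0334 Y63.4040
M3 S770
G01 X213.9153 Y103.8075 F1187
G01 X42.9447 Y31.0361
M5
G00 X0.0000 Y0.0000

Since the viewBox matches the mm dimensions, user units are millimetres directly. The only transform is the Y-flip y_m = 157.5639 − y_svg.

Shape 1 is a cubic bezier drawn with `<path>`. Its stroke #ff0000 means score at S618, F2254. After flipping Y the toolpath is (187.0253,80.2135) → (181.6454,89.0462) → (182.1316,92.8431) → (186.3500,93.0875) → (192.1666,91.2625) → (197.4473,88.8512) → (200.0583,87.3370).

Shape 2 is a rectangle drawn with `<polygon>`. Its stroke #ff0000 means score at S618, F2254. After flipping Y the toolpath is (114.3054,106.0707) → (183.4505,106.0707) → (183.4505,73.8385) → (114.3054,73.8385) → (114.3054,106.0707), returning to the start.

Shape 3 is a open polyline drawn with `<path>`. Its stroke #000000 means cut at S770, F1187. After flipping Y the toolpath is (77.9319,81.5074) → (94.9398,10.0361) → (89.2631,97.6297) → (146.0651,127.9831) → (71.4557,84.8924).

Shape 4 is a open polyline drawn with `<path>`. Its stroke #000000 means cut at S770, F1187. After flipping Y the toolpath is (89.0334,63.4040) → (213.9153,103.8075) → (42.9447,31.0361).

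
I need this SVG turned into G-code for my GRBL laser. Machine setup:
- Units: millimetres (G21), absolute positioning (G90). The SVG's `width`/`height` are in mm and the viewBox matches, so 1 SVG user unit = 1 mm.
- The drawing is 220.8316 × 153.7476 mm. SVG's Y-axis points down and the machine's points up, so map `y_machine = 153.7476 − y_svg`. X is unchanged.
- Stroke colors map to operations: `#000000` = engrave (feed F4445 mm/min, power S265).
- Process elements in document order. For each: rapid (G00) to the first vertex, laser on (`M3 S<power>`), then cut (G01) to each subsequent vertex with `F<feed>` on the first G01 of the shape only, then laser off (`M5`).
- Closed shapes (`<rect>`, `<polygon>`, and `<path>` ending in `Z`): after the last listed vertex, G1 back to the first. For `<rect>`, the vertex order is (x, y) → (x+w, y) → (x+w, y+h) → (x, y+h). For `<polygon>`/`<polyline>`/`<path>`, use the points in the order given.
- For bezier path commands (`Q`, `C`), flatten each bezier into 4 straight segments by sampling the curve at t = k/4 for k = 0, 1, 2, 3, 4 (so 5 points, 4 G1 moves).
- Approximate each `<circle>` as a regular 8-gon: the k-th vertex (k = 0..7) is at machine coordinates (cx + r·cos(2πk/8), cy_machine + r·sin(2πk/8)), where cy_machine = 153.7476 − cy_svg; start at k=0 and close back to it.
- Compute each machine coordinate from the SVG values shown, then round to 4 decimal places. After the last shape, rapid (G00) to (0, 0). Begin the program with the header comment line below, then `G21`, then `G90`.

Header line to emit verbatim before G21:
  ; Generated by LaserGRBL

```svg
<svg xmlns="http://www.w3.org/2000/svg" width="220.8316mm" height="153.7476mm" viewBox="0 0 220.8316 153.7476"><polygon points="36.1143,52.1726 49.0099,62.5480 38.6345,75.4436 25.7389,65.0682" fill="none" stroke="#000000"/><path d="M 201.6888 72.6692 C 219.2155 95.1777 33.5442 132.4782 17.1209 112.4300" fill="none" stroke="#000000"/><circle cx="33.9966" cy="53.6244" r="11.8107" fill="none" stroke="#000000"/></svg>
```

1 u = 1 mm; y_m = 153.7476 − y.

[1] `<polygon>` regular polygon, #000000→engrave S265 F4445: (36.1143,101.5750) → (49.0099,91.1996) → (38.6345,78.3040) → (25.7389,88.6794) → (36.1143,101.5750) (closed)

[2] `<path>` cubic bezier, #000000→engrave S265 F4445: (201.6888,81.0784) → (182.5537,62.5507) → (122.1361,45.2392) → (55.3529,35.9071) → (17.1209,41.3176)

[3] `<circle>` circle, #000000→engrave S265 F4445: (45.8073,100.1232) → (42.3480,108.4746) → (33.9966,111.9339) → (25.6452,108.4746) → (22.1859,100.1232) → (25.6452,91.7718) → (33.9966,88.3125) → (42.3480,91.7718) → (45.8073,100.1232) (closed)

; Generated by LaserGRBL
G21
G90
G00 X36.1143 Y101.5750
M3 S265
G01 X49.0099 Y91.1996 F4445
G01 X38.6345 Y78.3040
G01 X25.7389 Y88.6794
G01 X36.1143 Y101.5750
M5
G00 X201.6888 Y81.0784
M3 S265
G01 X182.5537 Y62.5507 F4445
G01 X122.1361 Y45.2392
G01 X55.3529 Y35.9071
G01 X17.1209 Y41.3176
M5
G00 X45.8073 Y100.1232
M3 S265
G01 X42.3480 Y108.4746 F4445
G01 X33.9966 Y111.9339
G01 X25.6452 Y108.4746
G01 X22.1859 Y100.1232
G01 X25.6452 Y91.7718
G01 X33.9966 Y88.3125
G01 X42.3480 Y91.7718
G01 X45.8073 Y100.1232
M5
G00 X0.0000 Y0.0000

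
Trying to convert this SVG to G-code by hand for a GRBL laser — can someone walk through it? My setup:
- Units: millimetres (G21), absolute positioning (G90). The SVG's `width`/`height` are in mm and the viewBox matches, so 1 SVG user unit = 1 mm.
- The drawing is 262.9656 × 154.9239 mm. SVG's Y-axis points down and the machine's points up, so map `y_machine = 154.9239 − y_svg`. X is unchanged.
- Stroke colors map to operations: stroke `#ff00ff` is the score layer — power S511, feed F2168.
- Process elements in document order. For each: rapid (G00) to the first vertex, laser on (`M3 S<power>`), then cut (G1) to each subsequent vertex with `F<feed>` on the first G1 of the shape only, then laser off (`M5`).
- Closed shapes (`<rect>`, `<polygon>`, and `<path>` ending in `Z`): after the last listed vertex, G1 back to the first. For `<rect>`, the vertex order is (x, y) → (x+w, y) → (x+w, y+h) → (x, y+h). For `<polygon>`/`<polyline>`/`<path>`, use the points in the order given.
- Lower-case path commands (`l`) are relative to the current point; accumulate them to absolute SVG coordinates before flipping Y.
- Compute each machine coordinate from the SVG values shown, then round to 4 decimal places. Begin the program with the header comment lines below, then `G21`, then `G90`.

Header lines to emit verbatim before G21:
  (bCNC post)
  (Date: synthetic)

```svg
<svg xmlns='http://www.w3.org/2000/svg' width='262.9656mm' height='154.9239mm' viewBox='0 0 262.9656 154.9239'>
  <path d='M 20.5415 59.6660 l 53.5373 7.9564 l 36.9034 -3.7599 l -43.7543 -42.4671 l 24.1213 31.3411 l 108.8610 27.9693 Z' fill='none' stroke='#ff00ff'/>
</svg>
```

Since the viewBox matches the mm dimensions, user units are millimetres directly. The only transform is the Y-flip y_m = 154.9239 − y_svg.

Shape 1 is a closed polygon drawn with `<path>`. Its stroke #ff00ff means score at S511, F2168. After flipping Y the toolpath is (20.5415,95.2579) → (74.0788,87.3015) → (110.9822,91.0614) → (67.2279,133.5285) → (91.3492,102.1874) → (200.2102,74.2181) → (20.5415,95.2579), returning to the start.

(bCNC post)
(Date: synthetic)
G21
G90
G00 X20.5415 Y95.2579
M3 S511
G1 X74.0788 Y87.3015 F2168
G1 X110.9822 Y91.0614
G1 X67.2279 Y133.5285
G1 X91.3492 Y102.1874
G1 X200.2102 Y74.2181
G1 X20.5415 Y95.2579
M5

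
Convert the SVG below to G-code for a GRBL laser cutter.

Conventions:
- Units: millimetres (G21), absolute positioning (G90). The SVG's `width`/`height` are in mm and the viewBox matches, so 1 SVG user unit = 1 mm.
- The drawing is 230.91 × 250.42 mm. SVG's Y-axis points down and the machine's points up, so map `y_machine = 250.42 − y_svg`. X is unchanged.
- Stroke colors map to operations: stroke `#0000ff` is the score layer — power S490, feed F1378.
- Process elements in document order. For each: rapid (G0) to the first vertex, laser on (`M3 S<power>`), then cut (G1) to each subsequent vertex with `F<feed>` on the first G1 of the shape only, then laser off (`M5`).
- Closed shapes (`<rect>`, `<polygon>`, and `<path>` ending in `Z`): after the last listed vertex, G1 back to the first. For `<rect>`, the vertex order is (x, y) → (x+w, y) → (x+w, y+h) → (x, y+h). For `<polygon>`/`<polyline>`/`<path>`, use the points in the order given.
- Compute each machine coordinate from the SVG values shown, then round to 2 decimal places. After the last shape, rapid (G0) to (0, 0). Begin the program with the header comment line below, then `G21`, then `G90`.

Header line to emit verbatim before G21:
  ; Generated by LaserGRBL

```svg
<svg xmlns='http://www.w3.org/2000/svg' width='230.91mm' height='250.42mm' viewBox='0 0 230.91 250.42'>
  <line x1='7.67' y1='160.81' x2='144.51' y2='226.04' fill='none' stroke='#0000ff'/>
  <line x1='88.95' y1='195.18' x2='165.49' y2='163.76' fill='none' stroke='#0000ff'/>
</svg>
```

1 u = 1 mm; y_m = 250.42 − y.

[1] `<line>` line segment, #0000ff→score S490 F1378: (7.67,89.61) → (144.51,24.38)

[2] `<line>` line segment, #0000ff→score S490 F1378: (88.95,55.24) → (165.49,86.66)

; Generated by LaserGRBL
G21
G90
G0 X7.67 Y89.61
M3 S490
G1 X144.51 Y24.38 F1378
M5
G0 X88.95 Y55.24
M3 S490
G1 X165.49 Y86.66 F1378
M5
G0 X0.00 Y0.00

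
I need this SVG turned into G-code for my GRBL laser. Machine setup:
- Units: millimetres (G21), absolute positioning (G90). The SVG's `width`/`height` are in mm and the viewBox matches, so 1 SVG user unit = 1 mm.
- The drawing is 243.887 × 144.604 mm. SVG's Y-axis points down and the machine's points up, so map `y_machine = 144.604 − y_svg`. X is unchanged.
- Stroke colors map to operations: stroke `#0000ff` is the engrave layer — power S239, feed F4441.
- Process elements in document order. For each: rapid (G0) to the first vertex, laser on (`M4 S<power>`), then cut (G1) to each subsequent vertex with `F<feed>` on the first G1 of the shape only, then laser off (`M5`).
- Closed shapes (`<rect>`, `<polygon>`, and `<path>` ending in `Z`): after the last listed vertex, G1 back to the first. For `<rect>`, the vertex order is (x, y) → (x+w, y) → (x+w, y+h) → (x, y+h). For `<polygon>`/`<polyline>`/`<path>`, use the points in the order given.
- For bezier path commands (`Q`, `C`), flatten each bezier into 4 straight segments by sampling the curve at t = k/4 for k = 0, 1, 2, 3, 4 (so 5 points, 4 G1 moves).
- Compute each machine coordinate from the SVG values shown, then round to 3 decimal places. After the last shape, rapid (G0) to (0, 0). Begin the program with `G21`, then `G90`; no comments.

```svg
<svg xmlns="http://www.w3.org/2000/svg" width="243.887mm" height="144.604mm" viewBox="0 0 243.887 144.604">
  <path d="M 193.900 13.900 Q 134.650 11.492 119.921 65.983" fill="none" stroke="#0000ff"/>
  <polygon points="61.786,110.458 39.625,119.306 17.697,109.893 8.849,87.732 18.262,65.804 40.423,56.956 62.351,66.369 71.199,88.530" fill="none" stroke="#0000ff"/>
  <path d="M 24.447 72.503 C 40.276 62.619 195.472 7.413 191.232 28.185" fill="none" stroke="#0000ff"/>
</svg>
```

Since the viewBox matches the mm dimensions, user units are millimetres directly. The only transform is the Y-flip y_m = 144.604 − y_svg.

Shape 1 is a quadratic bezier drawn with `<path>`. Its stroke #0000ff means engrave at S239, F4441. After flipping Y the toolpath is (193.900,130.704) → (167.058,128.352) → (145.780,118.887) → (130.068,102.310) → (119.921,78.621).

Shape 2 is a regular polygon drawn with `<polygon>`. Its stroke #0000ff means engrave at S239, F4441. After flipping Y the toolpath is (61.786,34.146) → (39.625,25.298) → (17.697,34.711) → (8.849,56.872) → (18.262,78.800) → (40.423,87.648) → (62.351,78.235) → (71.199,56.074) → (61.786,34.146), returning to the start.

Shape 3 is a cubic bezier drawn with `<path>`. Its stroke #0000ff means engrave at S239, F4441. After flipping Y the toolpath is (24.447,72.101) → (57.781,86.117) → (115.365,105.756) → (169.187,119.647) → (191.232,116.419).

G21
G90
G0 X193.900 Y130.704
M4 S239
G1 X167.058 Y128.352 F4441
G1 X145.780 Y118.887
G1 X130.068 Y102.310
G1 X119.921 Y78.621
M5
G0 X61.786 Y34.146
M4 S239
G1 X39.625 Y25.298 F4441
G1 X17.697 Y34.711
G1 X8.849 Y56.872
G1 X18.262 Y78.800
G1 X40.423 Y87.648
G1 X62.351 Y78.235
G1 X71.199 Y56.074
G1 X61.786 Y34.146
M5
G0 X24.447 Y72.101
M4 S239
G1 X57.781 Y86.117 F4441
G1 X115.365 Y105.756
G1 X169.187 Y119.647
G1 X191.232 Y116.419
M5
G0 X0.000 Y0.000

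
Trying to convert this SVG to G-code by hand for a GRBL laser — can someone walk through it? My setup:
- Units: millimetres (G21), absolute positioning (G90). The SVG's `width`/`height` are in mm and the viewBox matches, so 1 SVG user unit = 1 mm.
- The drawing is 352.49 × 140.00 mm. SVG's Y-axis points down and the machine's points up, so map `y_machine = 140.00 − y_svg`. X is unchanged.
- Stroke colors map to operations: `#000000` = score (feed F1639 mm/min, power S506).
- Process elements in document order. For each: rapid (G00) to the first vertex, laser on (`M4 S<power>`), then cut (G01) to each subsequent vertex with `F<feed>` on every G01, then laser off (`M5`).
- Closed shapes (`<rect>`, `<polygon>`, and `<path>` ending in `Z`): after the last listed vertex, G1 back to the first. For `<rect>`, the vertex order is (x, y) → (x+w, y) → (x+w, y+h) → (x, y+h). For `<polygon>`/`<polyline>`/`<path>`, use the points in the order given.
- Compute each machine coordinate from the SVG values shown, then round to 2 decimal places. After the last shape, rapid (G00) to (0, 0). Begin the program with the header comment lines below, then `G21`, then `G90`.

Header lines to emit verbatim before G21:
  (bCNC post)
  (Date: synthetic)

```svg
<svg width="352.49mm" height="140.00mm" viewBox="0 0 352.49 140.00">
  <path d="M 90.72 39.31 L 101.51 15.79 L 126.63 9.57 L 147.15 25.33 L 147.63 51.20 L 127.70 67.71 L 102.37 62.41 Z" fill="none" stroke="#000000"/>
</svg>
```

Since the viewBox matches the mm dimensions, user units are millimetres directly. The only transform is the Y-flip y_m = 140.00 − y_svg.

Shape 1 is a regular polygon drawn with `<path>`. Its stroke #000000 means score at S506, F1639. After flipping Y the toolpath is (90.72,100.69) → (101.51,124.21) → (126.63,130.43) → (147.15,114.67) → (147.63,88.80) → (127.70,72.29) → (102.37,77.59) → (90.72,100.69), returning to the start.

(bCNC post)
(Date: synthetic)
G21
G90
G00 X90.72 Y100.69
M4 S506
G01 X101.51 Y124.21 F1639
G01 X126.63 Y130.43 F1639
G01 X147.15 Y114.67 F1639
G01 X147.63 Y88.80 F1639
G01 X127.70 Y72.29 F1639
G01 X102.37 Y77.59 F1639
G01 X90.72 Y100.69 F1639
M5
G00 X0.00 Y0.00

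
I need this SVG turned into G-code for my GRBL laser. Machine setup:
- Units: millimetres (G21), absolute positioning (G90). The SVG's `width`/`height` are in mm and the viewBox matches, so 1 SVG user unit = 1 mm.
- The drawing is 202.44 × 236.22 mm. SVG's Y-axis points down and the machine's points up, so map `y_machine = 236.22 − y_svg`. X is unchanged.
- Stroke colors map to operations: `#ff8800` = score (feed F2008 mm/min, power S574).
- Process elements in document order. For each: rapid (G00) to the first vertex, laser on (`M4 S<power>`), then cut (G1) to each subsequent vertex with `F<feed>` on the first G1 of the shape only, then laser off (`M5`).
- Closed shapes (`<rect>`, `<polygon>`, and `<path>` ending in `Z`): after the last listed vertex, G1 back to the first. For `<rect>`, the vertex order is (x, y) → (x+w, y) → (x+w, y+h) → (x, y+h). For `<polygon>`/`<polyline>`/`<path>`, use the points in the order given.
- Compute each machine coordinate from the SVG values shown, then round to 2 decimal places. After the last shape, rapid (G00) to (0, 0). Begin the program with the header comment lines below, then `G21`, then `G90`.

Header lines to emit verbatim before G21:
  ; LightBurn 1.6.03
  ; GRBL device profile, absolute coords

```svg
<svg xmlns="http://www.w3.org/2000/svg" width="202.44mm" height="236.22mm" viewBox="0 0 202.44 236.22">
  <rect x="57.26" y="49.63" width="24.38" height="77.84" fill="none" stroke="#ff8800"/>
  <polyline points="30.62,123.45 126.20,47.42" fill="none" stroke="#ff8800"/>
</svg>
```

Since the viewBox matches the mm dimensions, user units are millimetres directly. The only transform is the Y-flip y_m = 236.22 − y_svg.

Shape 1 is a rectangle drawn with `<rect>`. Its stroke #ff8800 means score at S574, F2008. After flipping Y the toolpath is (57.26,186.59) → (81.64,186.59) → (81.64,108.75) → (57.26,108.75) → (57.26,186.59), returning to the start.

Shape 2 is a line segment drawn with `<polyline>`. Its stroke #ff8800 means score at S574, F2008. After flipping Y the toolpath is (30.62,112.77) → (126.20,188.80).

; LightBurn 1.6.03
; GRBL device profile, absolute coords
G21
G90
G00 X57.26 Y186.59
M4 S574
G1 X81.64 Y186.59 F2008
G1 X81.64 Y108.75
G1 X57.26 Y108.75
G1 X57.26 Y186.59
M5
G00 X30.62 Y112.77
M4 S574
G1 X126.20 Y188.80 F2008
M5
G00 X0.00 Y0.00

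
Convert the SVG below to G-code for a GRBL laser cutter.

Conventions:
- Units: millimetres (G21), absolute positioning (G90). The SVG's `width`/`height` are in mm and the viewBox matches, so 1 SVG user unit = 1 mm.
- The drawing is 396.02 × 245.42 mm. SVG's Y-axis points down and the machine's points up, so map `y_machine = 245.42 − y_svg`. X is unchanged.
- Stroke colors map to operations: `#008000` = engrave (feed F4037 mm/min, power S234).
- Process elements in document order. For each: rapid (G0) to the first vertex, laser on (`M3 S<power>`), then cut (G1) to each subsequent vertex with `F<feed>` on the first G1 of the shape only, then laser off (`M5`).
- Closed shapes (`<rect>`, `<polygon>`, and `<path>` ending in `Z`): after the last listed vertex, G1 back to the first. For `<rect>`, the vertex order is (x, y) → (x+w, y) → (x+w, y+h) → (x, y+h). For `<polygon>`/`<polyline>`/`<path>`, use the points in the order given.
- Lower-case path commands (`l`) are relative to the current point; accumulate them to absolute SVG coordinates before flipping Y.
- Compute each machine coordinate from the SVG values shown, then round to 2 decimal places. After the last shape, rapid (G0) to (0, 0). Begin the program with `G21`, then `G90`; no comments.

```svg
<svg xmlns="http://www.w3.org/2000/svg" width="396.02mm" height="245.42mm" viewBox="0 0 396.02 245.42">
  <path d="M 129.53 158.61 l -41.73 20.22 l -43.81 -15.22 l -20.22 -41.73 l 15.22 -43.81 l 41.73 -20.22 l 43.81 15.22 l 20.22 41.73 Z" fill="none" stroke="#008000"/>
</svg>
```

G21
G90
G0 X129.53 Y86.81
M3 S234
G1 X87.80 Y66.59 F4037
G1 X43.99 Y81.81
G1 X23.77 Y123.54
G1 X38.99 Y167.35
G1 X80.72 Y187.57
G1 X124.53 Y172.35
G1 X144.75 Y130.62
G1 X129.53 Y86.81
M5
G0 X0.00 Y0.00

Since the viewBox matches the mm dimensions, user units are millimetres directly. The only transform is the Y-flip y_m = 245.42 − y_svg.

Shape 1 is a regular polygon drawn with `<path>`. Its stroke #008000 means engrave at S234, F4037. After flipping Y the toolpath is (129.53,86.81) → (87.80,66.59) → (43.99,81.81) → (23.77,123.54) → (38.99,167.35) → (80.72,187.57) → (124.53,172.35) → (144.75,130.62) → (129.53,86.81), returning to the start.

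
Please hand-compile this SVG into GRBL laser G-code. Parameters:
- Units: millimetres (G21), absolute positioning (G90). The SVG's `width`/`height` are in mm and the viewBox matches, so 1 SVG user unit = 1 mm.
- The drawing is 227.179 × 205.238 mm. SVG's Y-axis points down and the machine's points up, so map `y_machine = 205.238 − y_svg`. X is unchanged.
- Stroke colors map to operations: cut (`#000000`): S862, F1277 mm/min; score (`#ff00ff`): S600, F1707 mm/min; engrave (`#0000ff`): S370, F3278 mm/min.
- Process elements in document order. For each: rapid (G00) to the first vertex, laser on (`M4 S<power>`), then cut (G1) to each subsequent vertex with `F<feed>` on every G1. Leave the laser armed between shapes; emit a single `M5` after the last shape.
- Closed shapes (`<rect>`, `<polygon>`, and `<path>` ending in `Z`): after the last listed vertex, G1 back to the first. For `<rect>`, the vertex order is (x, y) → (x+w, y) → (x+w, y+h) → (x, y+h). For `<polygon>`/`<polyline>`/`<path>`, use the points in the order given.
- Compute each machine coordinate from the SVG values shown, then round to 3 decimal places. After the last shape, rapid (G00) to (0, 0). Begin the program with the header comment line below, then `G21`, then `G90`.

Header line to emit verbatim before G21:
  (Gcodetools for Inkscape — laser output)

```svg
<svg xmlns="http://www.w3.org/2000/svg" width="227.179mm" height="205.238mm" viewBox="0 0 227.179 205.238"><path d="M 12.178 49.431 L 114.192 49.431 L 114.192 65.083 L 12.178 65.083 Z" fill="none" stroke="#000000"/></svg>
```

1 u = 1 mm; y_m = 205.238 − y.

[1] `<path>` rectangle, #000000→cut S862 F1277: (12.178,155.807) → (114.192,155.807) → (114.192,140.155) → (12.178,140.155) → (12.178,155.807) (closed)

(Gcodetools for Inkscape — laser output)
G21
G90
G00 X12.178 Y155.807
M4 S862
G1 X114.192 Y155.807 F1277
G1 X114.192 Y140.155 F1277
G1 X12.178 Y140.155 F1277
G1 X12.178 Y155.807 F1277
M5
G00 X0.000 Y0.000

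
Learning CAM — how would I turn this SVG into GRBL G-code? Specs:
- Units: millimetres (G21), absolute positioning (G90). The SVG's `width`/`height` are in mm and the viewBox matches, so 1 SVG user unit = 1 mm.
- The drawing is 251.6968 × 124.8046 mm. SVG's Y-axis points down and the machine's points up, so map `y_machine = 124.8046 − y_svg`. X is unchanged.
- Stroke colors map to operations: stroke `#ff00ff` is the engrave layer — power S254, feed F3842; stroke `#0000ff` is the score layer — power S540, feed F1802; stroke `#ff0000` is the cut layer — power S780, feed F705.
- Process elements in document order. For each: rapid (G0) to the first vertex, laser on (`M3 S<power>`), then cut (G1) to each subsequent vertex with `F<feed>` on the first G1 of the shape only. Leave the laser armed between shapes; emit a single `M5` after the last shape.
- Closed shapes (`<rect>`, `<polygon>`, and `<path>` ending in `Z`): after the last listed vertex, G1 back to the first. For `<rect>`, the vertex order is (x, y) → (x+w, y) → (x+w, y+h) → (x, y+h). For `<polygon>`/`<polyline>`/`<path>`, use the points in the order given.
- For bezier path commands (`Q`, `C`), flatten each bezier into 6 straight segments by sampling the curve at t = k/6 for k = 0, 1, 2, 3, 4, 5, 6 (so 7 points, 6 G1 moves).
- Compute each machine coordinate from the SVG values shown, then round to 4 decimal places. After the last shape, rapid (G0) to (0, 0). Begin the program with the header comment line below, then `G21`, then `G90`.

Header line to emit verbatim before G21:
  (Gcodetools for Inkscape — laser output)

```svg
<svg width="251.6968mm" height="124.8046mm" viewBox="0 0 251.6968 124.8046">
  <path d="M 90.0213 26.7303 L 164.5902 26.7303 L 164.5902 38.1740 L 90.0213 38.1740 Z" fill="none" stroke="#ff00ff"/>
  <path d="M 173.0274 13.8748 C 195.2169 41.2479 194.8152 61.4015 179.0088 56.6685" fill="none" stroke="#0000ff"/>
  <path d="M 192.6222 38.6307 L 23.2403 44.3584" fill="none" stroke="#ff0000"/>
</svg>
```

1 u = 1 mm; y_m = 124.8046 − y.

[1] `<path>` rectangle, #ff00ff→engrave S254 F3842: (90.0213,98.0743) → (164.5902,98.0743) → (164.5902,86.6306) → (90.0213,86.6306) → (90.0213,98.0743) (closed)

[2] `<path>` cubic bezier, #0000ff→score S540 F1802: (173.0274,110.9298) → (182.2728,97.9267) → (187.9527,86.6175) → (190.2666,77.4932) → (189.4141,71.0443) → (185.5950,67.7617) → (179.0088,68.1361)

[3] `<path>` line segment, #ff0000→cut S780 F705: (192.6222,86.1739) → (23.2403,80.4462)

(Gcodetools for Inkscape — laser output)
G21
G90
G0 X90.0213 Y98.0743
M3 S254
G1 X164.5902 Y98.0743 F3842
G1 X164.5902 Y86.6306
G1 X90.0213 Y86.6306
G1 X90.0213 Y98.0743
G0 X173.0274 Y110.9298
M3 S540
G1 X182.2728 Y97.9267 F1802
G1 X187.9527 Y86.6175
G1 X190.2666 Y77.4932
G1 X189.4141 Y71.0443
G1 X185.5950 Y67.7617
G1 X179.0088 Y68.1361
G0 X192.6222 Y86.1739
M3 S780
G1 X23.2403 Y80.4462 F705
M5
G0 X0.0000 Y0.0000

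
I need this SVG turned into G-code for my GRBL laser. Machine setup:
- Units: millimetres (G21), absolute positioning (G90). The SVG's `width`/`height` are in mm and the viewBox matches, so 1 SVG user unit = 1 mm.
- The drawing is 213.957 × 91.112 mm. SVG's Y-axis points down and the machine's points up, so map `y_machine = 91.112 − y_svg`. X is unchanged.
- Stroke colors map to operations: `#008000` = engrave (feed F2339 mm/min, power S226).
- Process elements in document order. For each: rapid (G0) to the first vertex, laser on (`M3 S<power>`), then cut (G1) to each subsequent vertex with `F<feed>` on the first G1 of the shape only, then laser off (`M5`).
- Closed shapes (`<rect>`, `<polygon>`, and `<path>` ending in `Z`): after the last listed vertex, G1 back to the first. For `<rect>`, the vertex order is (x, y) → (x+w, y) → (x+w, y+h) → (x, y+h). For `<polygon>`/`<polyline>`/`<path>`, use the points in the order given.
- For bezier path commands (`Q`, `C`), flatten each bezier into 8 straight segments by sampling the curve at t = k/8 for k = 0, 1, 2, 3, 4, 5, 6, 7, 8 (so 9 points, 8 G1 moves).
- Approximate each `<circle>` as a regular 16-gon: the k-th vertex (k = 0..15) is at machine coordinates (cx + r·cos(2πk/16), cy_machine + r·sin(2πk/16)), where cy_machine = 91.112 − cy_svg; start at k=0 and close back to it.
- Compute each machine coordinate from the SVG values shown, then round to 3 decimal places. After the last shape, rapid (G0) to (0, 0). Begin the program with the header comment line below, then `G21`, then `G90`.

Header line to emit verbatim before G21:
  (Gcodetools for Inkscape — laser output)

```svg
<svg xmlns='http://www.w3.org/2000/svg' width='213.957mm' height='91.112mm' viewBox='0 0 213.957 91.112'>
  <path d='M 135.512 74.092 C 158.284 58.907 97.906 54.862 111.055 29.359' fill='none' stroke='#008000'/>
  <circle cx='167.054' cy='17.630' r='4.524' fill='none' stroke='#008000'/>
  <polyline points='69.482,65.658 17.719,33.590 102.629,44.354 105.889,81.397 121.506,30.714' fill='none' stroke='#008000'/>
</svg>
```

Since the viewBox matches the mm dimensions, user units are millimetres directly. The only transform is the Y-flip y_m = 91.112 − y_svg.

Shape 1 is a cubic bezier drawn with `<path>`. Its stroke #008000 means engrave at S226, F2339. After flipping Y the toolpath is (135.512,17.020) → (140.460,22.256) → (139.448,26.829) → (134.314,31.122) → (126.892,35.517) → (119.019,40.396) → (112.531,46.140) → (109.265,53.132) → (111.055,61.753).

Shape 2 is a circle drawn with `<circle>`. Its stroke #008000 means engrave at S226, F2339. After flipping Y the toolpath is (171.578,73.482) → (171.234,75.213) → (170.253,76.681) → (168.785,77.662) → (167.054,78.006) → (165.323,77.662) → (163.855,76.681) → (162.874,75.213) → (162.530,73.482) → (162.874,71.751) → (163.855,70.283) → (165.323,69.302) → (167.054,68.958) → (168.785,69.302) → (170.253,70.283) → (171.234,71.751) → (171.578,73.482), returning to the start.

Shape 3 is a open polyline drawn with `<polyline>`. Its stroke #008000 means engrave at S226, F2339. After flipping Y the toolpath is (69.482,25.454) → (17.719,57.522) → (102.629,46.758) → (105.889,9.715) → (121.506,60.398).

(Gcodetools for Inkscape — laser output)
G21
G90
G0 X135.512 Y17.020
M3 S226
G1 X140.460 Y22.256 F2339
G1 X139.448 Y26.829
G1 X134.314 Y31.122
G1 X126.892 Y35.517
G1 X119.019 Y40.396
G1 X112.531 Y46.140
G1 X109.265 Y53.132
G1 X111.055 Y61.753
M5
G0 X171.578 Y73.482
M3 S226
G1 X171.234 Y75.213 F2339
G1 X170.253 Y76.681
G1 X168.785 Y77.662
G1 X167.054 Y78.006
G1 X165.323 Y77.662
G1 X163.855 Y76.681
G1 X162.874 Y75.213
G1 X162.530 Y73.482
G1 X162.874 Y71.751
G1 X163.855 Y70.283
G1 X165.323 Y69.302
G1 X167.054 Y68.958
G1 X168.785 Y69.302
G1 X170.253 Y70.283
G1 X171.234 Y71.751
G1 X171.578 Y73.482
M5
G0 X69.482 Y25.454
M3 S226
G1 X17.719 Y57.522 F2339
G1 X102.629 Y46.758
G1 X105.889 Y9.715
G1 X121.506 Y60.398
M5
G0 X0.000 Y0.000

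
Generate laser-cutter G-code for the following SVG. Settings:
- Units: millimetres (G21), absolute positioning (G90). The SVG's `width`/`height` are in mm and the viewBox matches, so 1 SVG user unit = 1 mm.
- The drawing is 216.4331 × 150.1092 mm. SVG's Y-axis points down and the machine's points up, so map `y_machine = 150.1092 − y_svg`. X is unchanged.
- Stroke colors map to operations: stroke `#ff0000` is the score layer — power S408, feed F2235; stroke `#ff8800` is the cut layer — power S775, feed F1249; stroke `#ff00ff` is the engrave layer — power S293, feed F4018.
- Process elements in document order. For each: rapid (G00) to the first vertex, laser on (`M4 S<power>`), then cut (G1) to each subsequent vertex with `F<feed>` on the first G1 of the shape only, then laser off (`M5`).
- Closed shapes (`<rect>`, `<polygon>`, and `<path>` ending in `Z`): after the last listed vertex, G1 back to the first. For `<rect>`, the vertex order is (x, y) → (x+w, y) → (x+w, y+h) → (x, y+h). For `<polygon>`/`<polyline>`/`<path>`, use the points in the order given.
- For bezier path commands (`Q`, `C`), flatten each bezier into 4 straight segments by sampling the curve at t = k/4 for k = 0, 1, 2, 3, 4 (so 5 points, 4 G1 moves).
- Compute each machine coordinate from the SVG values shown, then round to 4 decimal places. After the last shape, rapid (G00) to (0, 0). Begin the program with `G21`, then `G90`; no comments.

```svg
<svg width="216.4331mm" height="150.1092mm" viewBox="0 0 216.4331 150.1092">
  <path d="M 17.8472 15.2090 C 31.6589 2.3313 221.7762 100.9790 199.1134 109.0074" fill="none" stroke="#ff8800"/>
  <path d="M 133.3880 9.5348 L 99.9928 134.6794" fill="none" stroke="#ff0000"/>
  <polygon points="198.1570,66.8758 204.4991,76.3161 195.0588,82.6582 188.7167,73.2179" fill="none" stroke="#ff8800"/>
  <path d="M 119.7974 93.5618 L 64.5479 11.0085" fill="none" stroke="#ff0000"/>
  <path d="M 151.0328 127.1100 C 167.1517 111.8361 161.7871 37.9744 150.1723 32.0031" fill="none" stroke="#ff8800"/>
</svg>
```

G21
G90
G00 X17.8472 Y134.9002
M4 S775
G1 X55.1838 Y126.8060 F1249
G1 X122.1582 Y95.8408
G1 X182.2937 Y60.9557
G1 X199.1134 Y41.1018
M5
G00 X133.3880 Y140.5744
M4 S408
G1 X99.9928 Y15.4298 F2235
M5
G00 X198.1570 Y83.2334
M4 S775
G1 X204.4991 Y73.7931 F1249
G1 X195.0588 Y67.4510
G1 X188.7167 Y76.8913
G1 X198.1570 Y83.2334
M5
G00 X119.7974 Y56.5474
M4 S408
G1 X64.5479 Y139.1007 F2235
M5
G00 X151.0328 Y22.9992
M4 S775
G1 X159.3318 Y43.4636 F1249
G1 X161.0027 Y74.0411
G1 X157.4735 Y102.8744
G1 X150.1723 Y118.1061
M5
G00 X0.0000 Y0.0000

viewBox `0 0 216.4331 150.1092` with mm width/height → 1 unit = 1 mm. Flip: y_m = 150.1092 − y_svg.

**Shape 1** — `<path>` cubic bezier, stroke `#ff8800` → cut (S775, F1249). Control points (SVG): P0=(17.8472,15.2090), P1=(31.6589,2.3313), P2=(221.7762,100.9790), P3=(199.1134,109.0074); sampled at t=k/4. Machine vertices: (17.8472,134.9002) → (55.1838,126.8060) → (122.1582,95.8408) → (182.2937,60.9557) → (199.1134,41.1018). Open path.

**Shape 2** — `<path>` line segment, stroke `#ff0000` → score (S408, F2235). Machine vertices: (133.3880,140.5744) → (99.9928,15.4298). Open path.

**Shape 3** — `<polygon>` regular polygon, stroke `#ff8800` → cut (S775, F1249). Machine vertices: (198.1570,83.2334) → (204.4991,73.7931) → (195.0588,67.4510) → (188.7167,76.8913) → (198.1570,83.2334). Closed: final G1 returns to the first vertex.

**Shape 4** — `<path>` line segment, stroke `#ff0000` → score (S408, F2235). Machine vertices: (119.7974,56.5474) → (64.5479,139.1007). Open path.

**Shape 5** — `<path>` cubic bezier, stroke `#ff8800` → cut (S775, F1249). Control points (SVG): P0=(151.0328,127.1100), P1=(167.1517,111.8361), P2=(161.7871,37.9744), P3=(150.1723,32.0031); sampled at t=k/4. Machine vertices: (151.0328,22.9992) → (159.3318,43.4636) → (161.0027,74.0411) → (157.4735,102.8744) → (150.1723,118.1061). Open path.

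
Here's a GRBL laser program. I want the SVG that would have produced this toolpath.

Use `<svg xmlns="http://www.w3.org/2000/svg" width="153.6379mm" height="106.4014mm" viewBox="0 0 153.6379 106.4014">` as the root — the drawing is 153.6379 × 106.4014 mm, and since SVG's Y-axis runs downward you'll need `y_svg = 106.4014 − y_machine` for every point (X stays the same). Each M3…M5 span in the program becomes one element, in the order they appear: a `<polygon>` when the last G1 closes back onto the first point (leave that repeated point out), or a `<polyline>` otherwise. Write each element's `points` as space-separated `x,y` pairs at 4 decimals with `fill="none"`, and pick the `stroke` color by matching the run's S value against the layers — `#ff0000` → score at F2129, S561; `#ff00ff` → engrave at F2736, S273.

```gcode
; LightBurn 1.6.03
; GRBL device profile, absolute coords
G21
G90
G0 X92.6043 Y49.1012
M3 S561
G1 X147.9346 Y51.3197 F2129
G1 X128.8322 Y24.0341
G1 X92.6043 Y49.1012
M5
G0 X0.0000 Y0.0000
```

<svg xmlns="http://www.w3.org/2000/svg" width="153.6379mm" height="106.4014mm" viewBox="0 0 153.6379 106.4014">
  <polygon points="92.6043,57.3002 147.9346,55.0817 128.8322,82.3673" fill="none" stroke="#ff0000"/>
</svg>

Machine Y-up, SVG Y-down with viewBox height 106.4014, so y_svg = 106.4014 − y_machine; X carries over. Every run uses S561, so all elements get stroke `#ff0000` (score).

Run 1: The run returns to its start, so emit a `<polygon>` with points (Y-flipped): 92.6043,57.3002 147.9346,55.0817 128.8322,82.3673.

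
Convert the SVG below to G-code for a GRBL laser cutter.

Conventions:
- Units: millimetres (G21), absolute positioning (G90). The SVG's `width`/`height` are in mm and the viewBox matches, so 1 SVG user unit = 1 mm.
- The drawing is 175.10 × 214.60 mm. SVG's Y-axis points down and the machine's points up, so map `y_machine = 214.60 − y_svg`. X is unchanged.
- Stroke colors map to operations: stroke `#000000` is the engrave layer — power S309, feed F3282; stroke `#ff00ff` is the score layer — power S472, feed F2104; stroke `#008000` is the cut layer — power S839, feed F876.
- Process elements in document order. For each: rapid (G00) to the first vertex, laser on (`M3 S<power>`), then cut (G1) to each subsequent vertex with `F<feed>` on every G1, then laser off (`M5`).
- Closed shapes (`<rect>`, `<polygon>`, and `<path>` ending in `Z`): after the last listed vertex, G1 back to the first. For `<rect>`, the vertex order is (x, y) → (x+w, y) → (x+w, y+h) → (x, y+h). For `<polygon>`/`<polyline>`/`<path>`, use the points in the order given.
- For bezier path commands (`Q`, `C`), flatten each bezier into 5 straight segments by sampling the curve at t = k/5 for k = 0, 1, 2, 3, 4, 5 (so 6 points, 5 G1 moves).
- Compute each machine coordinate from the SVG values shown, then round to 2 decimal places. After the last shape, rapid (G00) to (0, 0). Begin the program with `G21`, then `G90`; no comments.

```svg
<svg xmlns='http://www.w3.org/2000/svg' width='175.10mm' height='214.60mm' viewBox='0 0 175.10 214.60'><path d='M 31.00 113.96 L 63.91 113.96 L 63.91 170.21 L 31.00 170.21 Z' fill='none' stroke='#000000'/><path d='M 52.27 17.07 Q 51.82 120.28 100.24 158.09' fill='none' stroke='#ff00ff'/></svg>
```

G21
G90
G00 X31.00 Y100.64
M3 S309
G1 X63.91 Y100.64 F3282
G1 X63.91 Y44.39 F3282
G1 X31.00 Y44.39 F3282
G1 X31.00 Y100.64 F3282
M5
G00 X52.27 Y197.53
M3 S472
G1 X54.04 Y158.86 F2104
G1 X59.73 Y125.43 F2104
G1 X69.32 Y97.22 F2104
G1 X82.83 Y74.25 F2104
G1 X100.24 Y56.51 F2104
M5
G00 X0.00 Y0.00

viewBox `0 0 175.10 214.60` with mm width/height → 1 unit = 1 mm. Flip: y_m = 214.60 − y_svg.

**Shape 1** — `<path>` rectangle, stroke `#000000` → engrave (S309, F3282). Machine vertices: (31.00,100.64) → (63.91,100.64) → (63.91,44.39) → (31.00,44.39) → (31.00,100.64). Closed: final G1 returns to the first vertex.

**Shape 2** — `<path>` quadratic bezier, stroke `#ff00ff` → score (S472, F2104). Control points (SVG): P0=(52.27,17.07), P1=(51.82,120.28), P2=(100.24,158.09); sampled at t=k/5. Machine vertices: (52.27,197.53) → (54.04,158.86) → (59.73,125.43) → (69.32,97.22) → (82.83,74.25) → (100.24,56.51). Open path.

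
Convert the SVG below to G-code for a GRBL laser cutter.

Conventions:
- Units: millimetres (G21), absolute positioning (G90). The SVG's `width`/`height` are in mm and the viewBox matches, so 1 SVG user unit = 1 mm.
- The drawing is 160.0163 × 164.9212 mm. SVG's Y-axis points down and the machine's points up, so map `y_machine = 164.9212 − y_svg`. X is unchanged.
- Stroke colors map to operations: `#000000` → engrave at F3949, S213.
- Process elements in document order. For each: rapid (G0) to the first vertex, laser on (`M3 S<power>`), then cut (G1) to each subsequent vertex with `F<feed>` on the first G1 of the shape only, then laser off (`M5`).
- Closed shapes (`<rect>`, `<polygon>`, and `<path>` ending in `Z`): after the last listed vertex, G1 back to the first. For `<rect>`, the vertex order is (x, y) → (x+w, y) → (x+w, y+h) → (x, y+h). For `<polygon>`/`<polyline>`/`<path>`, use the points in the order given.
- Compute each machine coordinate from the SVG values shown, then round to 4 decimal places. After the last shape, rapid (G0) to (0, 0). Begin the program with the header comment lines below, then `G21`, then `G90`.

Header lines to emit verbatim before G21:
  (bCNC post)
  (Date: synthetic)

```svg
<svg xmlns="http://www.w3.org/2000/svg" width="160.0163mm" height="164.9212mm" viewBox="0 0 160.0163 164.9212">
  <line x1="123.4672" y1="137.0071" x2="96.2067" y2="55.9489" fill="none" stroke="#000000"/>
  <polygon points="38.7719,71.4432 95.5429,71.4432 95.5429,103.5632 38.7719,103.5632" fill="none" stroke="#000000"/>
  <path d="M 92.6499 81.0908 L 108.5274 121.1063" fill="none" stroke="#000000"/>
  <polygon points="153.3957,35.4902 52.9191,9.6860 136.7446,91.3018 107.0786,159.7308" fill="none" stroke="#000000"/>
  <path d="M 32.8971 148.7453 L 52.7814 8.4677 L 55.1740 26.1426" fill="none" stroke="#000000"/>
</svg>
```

Since the viewBox matches the mm dimensions, user units are millimetres directly. The only transform is the Y-flip y_m = 164.9212 − y_svg.

Shape 1 is a line segment drawn with `<line>`. Its stroke #000000 means engrave at S213, F3949. After flipping Y the toolpath is (123.4672,27.9141) → (96.2067,108.9723).

Shape 2 is a rectangle drawn with `<polygon>`. Its stroke #000000 means engrave at S213, F3949. After flipping Y the toolpath is (38.7719,93.4780) → (95.5429,93.4780) → (95.5429,61.3580) → (38.7719,61.3580) → (38.7719,93.4780), returning to the start.

Shape 3 is a line segment drawn with `<path>`. Its stroke #000000 means engrave at S213, F3949. After flipping Y the toolpath is (92.6499,83.8304) → (108.5274,43.8149).

Shape 4 is a closed polygon drawn with `<polygon>`. Its stroke #000000 means engrave at S213, F3949. After flipping Y the toolpath is (153.3957,129.4310) → (52.9191,155.2352) → (136.7446,73.6194) → (107.0786,5.1904) → (153.3957,129.4310), returning to the start.

Shape 5 is a open polyline drawn with `<path>`. Its stroke #000000 means engrave at S213, F3949. After flipping Y the toolpath is (32.8971,16.1759) → (52.7814,156.4535) → (55.1740,138.7786).

(bCNC post)
(Date: synthetic)
G21
G90
G0 X123.4672 Y27.9141
M3 S213
G1 X96.2067 Y108.9723 F3949
M5
G0 X38.7719 Y93.4780
M3 S213
G1 X95.5429 Y93.4780 F3949
G1 X95.5429 Y61.3580
G1 X38.7719 Y61.3580
G1 X38.7719 Y93.4780
M5
G0 X92.6499 Y83.8304
M3 S213
G1 X108.5274 Y43.8149 F3949
M5
G0 X153.3957 Y129.4310
M3 S213
G1 X52.9191 Y155.2352 F3949
G1 X136.7446 Y73.6194
G1 X107.0786 Y5.1904
G1 X153.3957 Y129.4310
M5
G0 X32.8971 Y16.1759
M3 S213
G1 X52.7814 Y156.4535 F3949
G1 X55.1740 Y138.7786
M5
G0 X0.0000 Y0.0000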